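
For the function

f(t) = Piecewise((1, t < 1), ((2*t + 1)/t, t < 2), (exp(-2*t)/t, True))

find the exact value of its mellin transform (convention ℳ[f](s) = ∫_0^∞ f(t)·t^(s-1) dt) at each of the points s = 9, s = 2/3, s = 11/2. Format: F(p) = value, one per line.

F(9) = 16319*exp(-4)/16 + 3493/24
F(2/3) = 2**(1/3)*uppergamma(-1/3, 4) + 3/2 + 3*2**(2/3)/2
F(11/2) = (sqrt(2)*(10395*sqrt(pi)*exp(4)*erfc(2) + 532620)/50688 + (-20480 + 770048*sqrt(2))*exp(4)/50688)*exp(-4)

invert the shared t-power to get t on [0, 1); 2*t + 1 on [1, 2); exp(-2*t) on [2, ∞)
along the cuts 1, 2, ℳ[f](s) splits into 3 integrals
between 0 and 1 the integrand is 1·t^(s-1)
between 1 and 2 the integrand is (2*t + 1)/t·t^(s-1)
the [2, ∞) slice contributes ∫ exp(-2*t)/t·t^(s-1) dt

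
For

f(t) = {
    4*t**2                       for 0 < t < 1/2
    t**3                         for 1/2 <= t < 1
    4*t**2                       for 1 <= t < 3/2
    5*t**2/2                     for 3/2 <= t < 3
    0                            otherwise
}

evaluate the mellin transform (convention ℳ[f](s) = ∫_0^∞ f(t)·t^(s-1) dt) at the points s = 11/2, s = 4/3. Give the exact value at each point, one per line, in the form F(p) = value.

cuts at 1/2, 1, 3/2: linearity sums the 4 kernel integrals
segment 0 to 1/2 holds 4*t**2; add its integral
∫ over [1/2, 1) of t**3·t^(s-1) joins the sum
segment [1, 3/2) carries 4*t**2; integrate it
on [3/2, 3): add ∫ 5*t**2/2·t^(s-1) dt

F(11/2) = -106/255 + 121*sqrt(2)/65280 + 2187*sqrt(6)/1280 + 729*sqrt(3)
F(4/3) = -63/65 + 141*2**(2/3)/2080 + 243*2**(2/3)*3**(1/3)/320 + 81*3**(1/3)/4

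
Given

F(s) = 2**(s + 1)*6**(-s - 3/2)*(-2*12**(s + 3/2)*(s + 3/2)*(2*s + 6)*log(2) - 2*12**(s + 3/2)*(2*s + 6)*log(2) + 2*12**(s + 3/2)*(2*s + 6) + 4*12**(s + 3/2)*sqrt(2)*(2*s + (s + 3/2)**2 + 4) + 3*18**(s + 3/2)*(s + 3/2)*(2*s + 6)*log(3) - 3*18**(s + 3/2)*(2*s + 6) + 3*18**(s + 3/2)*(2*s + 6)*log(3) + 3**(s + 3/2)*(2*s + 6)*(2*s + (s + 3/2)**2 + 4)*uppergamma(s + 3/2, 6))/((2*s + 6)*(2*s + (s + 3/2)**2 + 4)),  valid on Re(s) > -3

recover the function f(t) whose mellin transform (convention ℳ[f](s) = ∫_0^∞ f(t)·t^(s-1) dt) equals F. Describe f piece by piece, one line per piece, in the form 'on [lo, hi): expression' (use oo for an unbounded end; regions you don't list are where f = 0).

peel off the shared t-power: t**2/4 on [0, 4); sqrt(2)*t**(3/2)*log(t/2)/4 on [4, 6); sqrt(2)*sqrt(t)*exp(-t)/2 on [6, ∞)
reversing the common scale on t: t**2 on [0, 2); t**(3/2)*log(t) on [2, 3); sqrt(t)*exp(-2*t) on [3, ∞)
strip the shared t-power: t**(3/2) on [0, 2); t*log(t) on [2, 3); exp(-2*t) on [3, ∞)
split f at 4, 6: ℳ[f](s) collects 3 kernel integrals
∫ over [0, 4) of t**3/4·t^(s-1) joins the sum
for t in [4, 6): the term is ∫ sqrt(2)*t**(5/2)*log(t/2)/4·t^(s-1)
between 6 and ∞ the integrand is sqrt(2)*t**(3/2)*exp(-t)/2·t^(s-1)

on [0, 4): t**3/4
on [4, 6): sqrt(2)*t**(5/2)*log(t/2)/4
on [6, oo): sqrt(2)*t**(3/2)*exp(-t)/2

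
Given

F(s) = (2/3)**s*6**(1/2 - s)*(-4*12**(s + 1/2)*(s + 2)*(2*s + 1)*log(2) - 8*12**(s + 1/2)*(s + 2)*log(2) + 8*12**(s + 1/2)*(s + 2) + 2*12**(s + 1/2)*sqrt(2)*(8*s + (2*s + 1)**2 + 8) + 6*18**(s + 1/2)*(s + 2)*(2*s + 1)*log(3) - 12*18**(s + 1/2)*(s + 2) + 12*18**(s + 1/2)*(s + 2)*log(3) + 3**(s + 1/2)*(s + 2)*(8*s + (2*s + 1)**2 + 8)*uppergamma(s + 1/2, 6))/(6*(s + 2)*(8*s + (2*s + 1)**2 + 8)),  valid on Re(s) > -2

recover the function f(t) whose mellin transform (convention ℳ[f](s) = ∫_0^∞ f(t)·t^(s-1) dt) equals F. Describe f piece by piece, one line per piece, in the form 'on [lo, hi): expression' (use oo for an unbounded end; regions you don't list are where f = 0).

on [0, 4/3): 9*t**2/4
on [4/3, 2): 3*sqrt(6)*t**(3/2)*log(3*t/2)/4
on [2, oo): sqrt(6)*sqrt(t)*exp(-3*t)/2

reversing the common scale on t: t**2 on [0, 2); t**(3/2)*log(t) on [2, 3); sqrt(t)*exp(-2*t) on [3, ∞)
reversing the shared t-power: t**(3/2) on [0, 2); t*log(t) on [2, 3); exp(-2*t) on [3, ∞)
summing 3 kernel integrals split by 4/3, 2 yields ℳ[f](s)
for t in [0, 4/3): the term is ∫ 9*t**2/4·t^(s-1)
segment 4/3 to 2 holds 3*sqrt(6)*t**(3/2)*log(3*t/2)/4; add its integral
piece [2, ∞): integrate sqrt(6)*sqrt(t)*exp(-3*t)/2 against the kernel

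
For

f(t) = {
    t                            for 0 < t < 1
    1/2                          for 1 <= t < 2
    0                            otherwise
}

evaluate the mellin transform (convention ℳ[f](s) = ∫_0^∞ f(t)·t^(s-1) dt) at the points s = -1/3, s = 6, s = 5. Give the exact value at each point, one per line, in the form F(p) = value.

F(-1/3) = 3 - 3*2**(2/3)/4
F(6) = 151/28
F(5) = 49/15

integrate the 2 segments split at 1, then add the results
∫ t·t^(s-1) over [0, 1)
∫ over [1, 2) of 1/2·t^(s-1) joins the sum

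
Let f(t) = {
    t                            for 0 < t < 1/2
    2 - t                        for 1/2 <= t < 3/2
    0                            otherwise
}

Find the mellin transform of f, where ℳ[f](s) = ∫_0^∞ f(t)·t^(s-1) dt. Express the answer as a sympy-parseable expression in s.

cuts at 1/2: linearity sums the 2 kernel integrals
for t in [0, 1/2): the term is ∫ t·t^(s-1)
piece [1/2, 3/2): integrate (2 - t) against the kernel

(3**s*s + 4*3**s - 2*s - 4)/(2*2**s*s*(s + 1))
  Re(s) > -1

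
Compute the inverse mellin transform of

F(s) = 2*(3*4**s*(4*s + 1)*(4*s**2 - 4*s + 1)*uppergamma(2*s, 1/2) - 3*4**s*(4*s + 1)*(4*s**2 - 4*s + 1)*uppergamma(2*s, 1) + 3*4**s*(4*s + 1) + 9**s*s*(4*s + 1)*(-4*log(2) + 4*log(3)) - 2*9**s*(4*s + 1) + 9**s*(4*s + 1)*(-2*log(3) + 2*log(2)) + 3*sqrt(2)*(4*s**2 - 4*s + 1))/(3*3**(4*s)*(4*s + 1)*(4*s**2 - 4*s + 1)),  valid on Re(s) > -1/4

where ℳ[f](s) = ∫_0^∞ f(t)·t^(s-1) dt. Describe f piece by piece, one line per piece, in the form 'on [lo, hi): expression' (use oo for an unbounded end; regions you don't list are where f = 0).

on [0, 1/81): 3*sqrt(2)*t**(1/4)/2
on [1/81, 4/81): exp(-9*sqrt(t)/2)
on [4/81, 1/9): 2*log(9*sqrt(t)/2)/(9*sqrt(t))

back out the power substitution: 3*sqrt(2)*sqrt(t)/2 on [0, 1/9); exp(-9*t/2) on [1/9, 2/9); 2*log(9*t/2)/(9*t) on [2/9, 1/3)
the common scale on t comes off first: sqrt(6)*sqrt(t)/2 on [0, 1/3); exp(-3*t/2) on [1/3, 2/3); 2*log(3*t/2)/(3*t) on [2/3, 1)
reversing the common scale on t: sqrt(t) on [0, 1/2); exp(-t) on [1/2, 1); log(t)/t on [1, 3/2)
summing 3 kernel integrals split by 1/81, 4/81 yields ℳ[f](s)
on [0, 1/81): add ∫ 3*sqrt(2)*t**(1/4)/2·t^(s-1) dt
[1/81, 4/81) adds the kernel integral of exp(-9*sqrt(t)/2)
∫ over [4/81, 1/9) of 2*log(9*sqrt(t)/2)/(9*sqrt(t))·t^(s-1) joins the sum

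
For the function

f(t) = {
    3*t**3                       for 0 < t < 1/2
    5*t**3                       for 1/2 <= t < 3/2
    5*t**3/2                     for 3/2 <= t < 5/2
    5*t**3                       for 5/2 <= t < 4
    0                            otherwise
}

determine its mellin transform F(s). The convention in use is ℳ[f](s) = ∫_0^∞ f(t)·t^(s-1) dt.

linearity at 1/2, 3/2, 5/2 turns ℳ[f](s) into 4 summed integrals
on [0, 1/2) integrate f = 3*t**3 against the kernel
∫ 5*t**3·t^(s-1) over [1/2, 3/2)
∫ over [3/2, 5/2) of 5*t**3/2·t^(s-1) joins the sum
on [5/2, 4): add ∫ 5*t**3·t^(s-1) dt

(5120*2**(3*s) + 135*3**s - 625*5**s - 4)/(16*2**s*(s + 3))
  Re(s) > -3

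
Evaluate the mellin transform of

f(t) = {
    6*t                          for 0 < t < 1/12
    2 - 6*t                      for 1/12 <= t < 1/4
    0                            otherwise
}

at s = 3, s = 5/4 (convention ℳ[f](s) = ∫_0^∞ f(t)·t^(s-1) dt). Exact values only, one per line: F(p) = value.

F(3) = 179/41472
F(5/4) = sqrt(2)*(189 - 26*3**(3/4))/1620

undo the common scale on t: 2*t on [0, 1/4); 2 - 2*t on [1/4, 3/4)
remove the common scale on t first: t on [0, 1/2); 2 - t on [1/2, 3/2)
along the cuts 1/12, ℳ[f](s) splits into 2 integrals
between 0 and 1/12 the integrand is 6*t·t^(s-1)
piece [1/12, 1/4): integrate (2 - 6*t) against the kernel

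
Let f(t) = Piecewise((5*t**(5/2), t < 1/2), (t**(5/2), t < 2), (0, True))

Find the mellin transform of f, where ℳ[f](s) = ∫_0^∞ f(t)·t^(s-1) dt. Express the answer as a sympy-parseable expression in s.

f breaks at 1/2 into 2 integrals to sum
on [0, 1/2) integrate f = 5*t**(5/2) against the kernel
between 1/2 and 2 the integrand is t**(5/2)·t^(s-1)

(2**(1/2 - s) + 2**(s + 7/2))/(2*s + 5)
  Re(s) > -5/2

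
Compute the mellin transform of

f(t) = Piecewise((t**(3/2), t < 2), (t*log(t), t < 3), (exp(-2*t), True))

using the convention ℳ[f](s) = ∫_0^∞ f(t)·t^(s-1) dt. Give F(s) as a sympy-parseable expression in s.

treat the 3 regions marked off by 2, 3 separately and sum
over [0, 2), the kernel integral of t**(3/2) enters the sum
the [2, 3) slice contributes ∫ t*log(t)·t^(s-1) dt
over [3, ∞), the kernel integral of exp(-2*t) enters the sum

(-12**s*s*(2*s + 3)*log(4) - 12**s*(2*s + 3)*log(4) + 12**s*(4*s + 6) + 12**s*sqrt(2)*(4*s**2 + 8*s + 4) + 3*18**s*s*(2*s + 3)*log(3) + 18**s*(-6*s - 9) + 3*18**s*(2*s + 3)*log(3) + 3**s*(2*s + 3)*(s**2 + 2*s + 1)*uppergamma(s, 6))/(6**s*(2*s + 3)*(s**2 + 2*s + 1))
  Re(s) > -3/2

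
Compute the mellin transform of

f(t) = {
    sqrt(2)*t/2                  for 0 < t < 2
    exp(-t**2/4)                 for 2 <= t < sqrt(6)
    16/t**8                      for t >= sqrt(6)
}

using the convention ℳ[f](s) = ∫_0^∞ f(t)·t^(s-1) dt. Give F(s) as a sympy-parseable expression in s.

reversing the power substitution: sqrt(2)*sqrt(t)/2 on [0, 4); exp(-t/4) on [4, 6); 16/t**4 on [6, ∞)
invert the common scale on t to get sqrt(t) on [0, 2); exp(-t/2) on [2, 3); t**(-4) on [3, ∞)
decompose at 2, sqrt(6); ℳ[f](s) sums the 3 pieces' integrals
over [0, 2), the kernel integral of sqrt(2)*t/2 enters the sum
on [2, sqrt(6)): add ∫ exp(-t**2/4)·t^(s-1) dt
between sqrt(6) and ∞ the integrand is 16/t**8·t^(s-1)

2**(s/2)*(2**(s/2)*(s - 8)*(s + 1)*uppergamma(s/2, 1) - 2**(s/2)*(s - 8)*(s + 1)*uppergamma(s/2, 3/2) + 2*2**(s/2 + 1/2)*(s - 8) - 2*3**(s/2)*(s + 1)/81)/(2*(s - 8)*(s + 1))
  -1 < Re(s) < 8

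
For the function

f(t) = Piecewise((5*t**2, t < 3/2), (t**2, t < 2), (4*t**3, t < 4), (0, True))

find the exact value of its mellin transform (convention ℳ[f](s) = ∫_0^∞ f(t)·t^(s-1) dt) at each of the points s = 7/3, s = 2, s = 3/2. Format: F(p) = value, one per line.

breakpoints 3/2, 2: one integral from each of the 3 segments
∫ over [0, 3/2) of 5*t**2·t^(s-1) joins the sum
over [3/2, 2), the kernel integral of t**2 enters the sum
∫ 4*t**3·t^(s-1) over [2, 4)

F(7/3) = -264*2**(1/3)/13 + 243*12**(1/3)/104 + 768*2**(2/3)
F(2) = 64213/80
F(3/2) = -752*sqrt(2)/63 + 27*sqrt(6)/14 + 4096/9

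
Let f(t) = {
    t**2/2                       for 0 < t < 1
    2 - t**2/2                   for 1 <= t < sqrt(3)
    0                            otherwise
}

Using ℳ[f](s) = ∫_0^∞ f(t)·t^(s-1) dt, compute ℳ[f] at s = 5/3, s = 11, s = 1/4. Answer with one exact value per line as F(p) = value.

F(5/3) = -51/55 + 87*3**(5/6)/110
F(11) = -15/143 + 4617*sqrt(3)/286
F(1/4) = -68/9 + 22*3**(1/8)/3

peel off the power substitution: t/2 on [0, 1); 2 - t/2 on [1, 3)
back out the common scale on t: t on [0, 1/2); 2 - t on [1/2, 3/2)
f breaks at 1 into 2 integrals to sum
∫ over [0, 1) of t**2/2·t^(s-1) joins the sum
[1, sqrt(3)) adds the kernel integral of (2 - t**2/2)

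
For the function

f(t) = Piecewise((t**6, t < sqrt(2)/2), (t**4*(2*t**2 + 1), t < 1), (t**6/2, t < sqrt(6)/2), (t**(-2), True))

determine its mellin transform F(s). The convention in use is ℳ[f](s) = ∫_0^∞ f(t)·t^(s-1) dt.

remove the power substitution first: t**3 on [0, 1/2); t**2*(2*t + 1) on [1/2, 1); t**3/2 on [1, 3/2); …
strip the shared t-power: t on [0, 1/2); 2*t + 1 on [1/2, 1); t/2 on [1, 3/2); …
summing 4 kernel integrals split by sqrt(2)/2, 1, sqrt(6)/2 yields ℳ[f](s)
for t in [0, sqrt(2)/2): the term is ∫ t**6·t^(s-1)
segment sqrt(2)/2 to 1 holds t**4*(2*t**2 + 1); add its integral
segment [1, sqrt(6)/2) carries t**6/2; integrate it
on [sqrt(6)/2, ∞): add ∫ t**(-2)·t^(s-1) dt

(120*2**(s/2)*(s - 2)*(s + 4) + 96*2**(s/2)*(s - 2) + 81*3**(s/2)*(s - 2)*(s + 4) - 32*3**(s/2)*(s + 4)*(s + 6) - 24*s - 18*(s - 2)*(s + 4) + 48)/(48*2**(s/2)*(s - 2)*(s + 4)*(s + 6))
  -6 < Re(s) < 2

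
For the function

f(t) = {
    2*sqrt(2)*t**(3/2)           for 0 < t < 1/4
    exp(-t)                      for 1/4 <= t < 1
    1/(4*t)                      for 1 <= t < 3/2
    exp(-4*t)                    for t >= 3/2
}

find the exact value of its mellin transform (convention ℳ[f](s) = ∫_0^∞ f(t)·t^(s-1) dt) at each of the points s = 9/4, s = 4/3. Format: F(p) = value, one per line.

F(9/4) = -uppergamma(9/4, 1) - 47/240 + sqrt(2)*uppergamma(9/4, 6)/32 + 3*2**(3/4)*3**(1/4)/20 + uppergamma(9/4, 1/4)
F(4/3) = -3/4 - uppergamma(4/3, 1) + 2**(1/3)*uppergamma(4/3, 6)/8 + 3*2**(5/6)/272 + uppergamma(4/3, 1/4) + 3*12**(1/3)/8

undo the common scale on t: t**(3/2) on [0, 1/2); exp(-t/2) on [1/2, 2); 1/(2*t) on [2, 3); …
integrate the 4 segments split at 1/4, 1, 3/2, then add the results
segment [0, 1/4) carries 2*sqrt(2)*t**(3/2); integrate it
∫ over [1/4, 1) of exp(-t)·t^(s-1) joins the sum
[1, 3/2) adds the kernel integral of 1/(4*t)
for t in [3/2, ∞): the term is ∫ exp(-4*t)·t^(s-1)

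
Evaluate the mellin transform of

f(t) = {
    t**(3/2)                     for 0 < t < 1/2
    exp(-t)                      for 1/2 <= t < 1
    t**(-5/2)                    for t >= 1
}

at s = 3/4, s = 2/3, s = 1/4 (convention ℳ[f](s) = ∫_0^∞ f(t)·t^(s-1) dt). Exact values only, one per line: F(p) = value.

decompose at 1/2, 1; ℳ[f](s) sums the 3 pieces' integrals
piece [0, 1/2): integrate t**(3/2) against the kernel
∫ over [1/2, 1) of exp(-t)·t^(s-1) joins the sum
segment 1 to ∞ holds t**(-5/2); add its integral

F(3/4) = -uppergamma(3/4, 1) + 2**(3/4)/18 + 4/7 + uppergamma(3/4, 1/2)
F(2/3) = -uppergamma(2/3, 1) + 3*2**(5/6)/52 + 6/11 + uppergamma(2/3, 1/2)
F(1/4) = -uppergamma(1/4, 1) + 2**(1/4)/7 + 4/9 + uppergamma(1/4, 1/2)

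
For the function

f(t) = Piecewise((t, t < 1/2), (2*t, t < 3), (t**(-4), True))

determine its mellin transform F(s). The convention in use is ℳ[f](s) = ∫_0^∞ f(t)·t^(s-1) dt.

summing 3 kernel integrals split by 1/2, 3 yields ℳ[f](s)
on [0, 1/2): add ∫ t·t^(s-1) dt
between 1/2 and 3 the integrand is 2*t·t^(s-1)
∫ t**(-4)·t^(s-1) over [3, ∞)

(970*6**s*s - 3890*6**s - 81*s + 324)/(162*2**s*(s**2 - 3*s - 4))
  -1 < Re(s) < 4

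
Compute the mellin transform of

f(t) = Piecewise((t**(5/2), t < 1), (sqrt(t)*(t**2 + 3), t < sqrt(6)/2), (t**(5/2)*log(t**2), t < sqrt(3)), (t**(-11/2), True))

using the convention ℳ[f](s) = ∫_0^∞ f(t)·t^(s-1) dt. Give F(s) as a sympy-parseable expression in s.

the shared t-power comes off first: t**2 on [0, 1); t**2 + 3 on [1, sqrt(6)/2); t**2*log(t**2) on [sqrt(6)/2, sqrt(3)); …
reversing the power substitution: t on [0, 1); t + 3 on [1, 3/2); t*log(t) on [3/2, 3); …
cuts at 1, sqrt(6)/2, sqrt(3): linearity sums the 4 kernel integrals
segment [0, 1) carries t**(5/2); integrate it
segment [1, sqrt(6)/2) carries sqrt(t)*(t**2 + 3); integrate it
over [sqrt(6)/2, sqrt(3)), the kernel integral of t**(5/2)*log(t**2) enters the sum
∫ over [sqrt(3), ∞) of t**(-11/2)·t^(s-1) joins the sum

2**(-s/2 - 1/4)*(-81*2**(s/2 + 1/4)*(s/2 - 11/4)*(s + 1/2)*(s + (s + 1/2)**2/4 + 3/2) - 162*2**(s/2 + 1/4)*(s/2 - 11/4)*(s + (s + 1/2)**2/4 + 3/2) - 81*3**(s/2 + 1/4)*(s/2 - 11/4)*(s/2 + 5/4)*(s + 1/2)**2*log(3)/4 + 81*3**(s/2 + 1/4)*(s/2 - 11/4)*(s/2 + 5/4)*(s + 1/2)**2*log(2)/4 - 81*3**(s/2 + 1/4)*(s/2 - 11/4)*(s/2 + 5/4)*(s + 1/2)*log(3)/2 + 81*3**(s/2 + 1/4)*(s/2 - 11/4)*(s/2 + 5/4)*(s + 1/2)*log(2)/2 + 81*3**(s/2 + 1/4)*(s/2 - 11/4)*(s/2 + 5/4)*(s + 1/2)/2 + 243*3**(s/2 + 1/4)*(s/2 - 11/4)*(s + 1/2)*(s + (s + 1/2)**2/4 + 3/2)/2 + 162*3**(s/2 + 1/4)*(s/2 - 11/4)*(s + (s + 1/2)**2/4 + 3/2) + 81*6**(s/2 + 1/4)*(s/2 - 11/4)*(s/2 + 5/4)*(s + 1/2)**2*log(3)/2 - 81*6**(s/2 + 1/4)*(s/2 - 11/4)*(s/2 + 5/4)*(s + 1/2) + 81*6**(s/2 + 1/4)*(s/2 - 11/4)*(s/2 + 5/4)*(s + 1/2)*log(3) - 6**(s/2 + 1/4)*(s/2 + 5/4)*(s + 1/2)*(s + (s + 1/2)**2/4 + 3/2))/(54*(s/2 - 11/4)*(s/2 + 5/4)*(s + 1/2)*(s + (s + 1/2)**2/4 + 3/2))
  -5/2 < Re(s) < 11/2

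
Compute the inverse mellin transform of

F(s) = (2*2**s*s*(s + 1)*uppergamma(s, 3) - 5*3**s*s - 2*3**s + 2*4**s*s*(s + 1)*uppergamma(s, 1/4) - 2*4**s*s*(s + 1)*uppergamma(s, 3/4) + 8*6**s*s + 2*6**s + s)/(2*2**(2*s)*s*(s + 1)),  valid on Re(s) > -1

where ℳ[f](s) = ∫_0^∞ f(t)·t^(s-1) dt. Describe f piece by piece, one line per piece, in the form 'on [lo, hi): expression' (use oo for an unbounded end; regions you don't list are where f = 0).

remove the common scale on t first: t on [0, 1/2); exp(-t/2) on [1/2, 3/2); t + 1 on [3/2, 3); …
split f at 1/4, 3/4, 3/2: ℳ[f](s) collects 4 kernel integrals
on [0, 1/4) integrate f = 2*t against the kernel
over [1/4, 3/4), the kernel integral of exp(-t) enters the sum
for t in [3/4, 3/2): the term is ∫ (2*t + 1)·t^(s-1)
∫ exp(-2*t)·t^(s-1) over [3/2, ∞)

on [0, 1/4): 2*t
on [1/4, 3/4): exp(-t)
on [3/4, 3/2): 2*t + 1
on [3/2, oo): exp(-2*t)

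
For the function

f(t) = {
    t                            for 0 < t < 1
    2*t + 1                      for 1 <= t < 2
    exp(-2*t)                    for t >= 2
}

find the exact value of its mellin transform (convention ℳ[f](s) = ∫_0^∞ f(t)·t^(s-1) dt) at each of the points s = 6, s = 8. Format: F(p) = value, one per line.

F(6) = 643*exp(-4)/8 + 657/14
F(8) = 16319*exp(-4)/16 + 3493/24

integrate the 3 segments split at 1, 2, then add the results
for t in [0, 1): the term is ∫ t·t^(s-1)
segment 1 to 2 holds (2*t + 1); add its integral
between 2 and ∞ the integrand is exp(-2*t)·t^(s-1)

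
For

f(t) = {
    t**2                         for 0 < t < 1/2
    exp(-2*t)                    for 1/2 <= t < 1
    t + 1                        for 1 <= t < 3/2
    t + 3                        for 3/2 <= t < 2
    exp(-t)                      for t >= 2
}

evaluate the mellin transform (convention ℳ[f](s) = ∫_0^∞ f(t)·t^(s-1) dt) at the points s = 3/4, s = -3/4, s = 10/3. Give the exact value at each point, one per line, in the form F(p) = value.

cuts at 1/2, 1, 3/2, 2: linearity sums the 5 kernel integrals
∫ over [0, 1/2) of t**2·t^(s-1) joins the sum
over [1/2, 1), the kernel integral of exp(-2*t) enters the sum
between 1 and 3/2 the integrand is (t + 1)·t^(s-1)
for t in [3/2, 2): the term is ∫ (t + 3)·t^(s-1)
∫ over [2, ∞) of exp(-t)·t^(s-1) joins the sum

F(3/4) = 2**(1/4)*(-616*3**(3/4) - 440*2**(3/4) - 231*uppergamma(3/4, 2) + 21 + 231*2**(3/4)*uppergamma(3/4, 2) + 231*uppergamma(3/4, 1) + 2376*sqrt(2))/462
F(-3/4) = 2**(3/4)*(-4*2**(1/4)/3 - uppergamma(-3/4, 2) + 2**(1/4)*uppergamma(-3/4, 2)/2 + uppergamma(-3/4, 1) + 1/5 + 8*3**(1/4)/9 + sqrt(2))
F(10/3) = 2**(2/3)*(-67392*3**(1/3) - 17664*2**(1/3) - 4160*uppergamma(10/3, 2) + 195 + 4160*uppergamma(10/3, 1) + 33280*2**(1/3)*uppergamma(10/3, 2) + 362496*2**(2/3))/66560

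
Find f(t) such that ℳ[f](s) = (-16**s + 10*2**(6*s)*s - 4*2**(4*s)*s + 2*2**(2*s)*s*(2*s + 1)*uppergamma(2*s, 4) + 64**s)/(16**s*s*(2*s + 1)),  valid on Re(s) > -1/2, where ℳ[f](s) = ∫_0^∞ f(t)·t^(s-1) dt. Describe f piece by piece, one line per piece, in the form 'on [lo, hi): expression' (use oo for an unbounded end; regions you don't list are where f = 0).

on [0, 1): sqrt(t)
on [1, 4): 2*sqrt(t) + 1
on [4, oo): exp(-2*sqrt(t))

remove the power substitution first: t on [0, 1); 2*t + 1 on [1, 2); exp(-2*t) on [2, ∞)
the 3 pieces separated at 1, 4 each add one integral
segment 0 to 1 holds sqrt(t); add its integral
over [1, 4), the kernel integral of (2*sqrt(t) + 1) enters the sum
segment 4 to ∞ holds exp(-2*sqrt(t)); add its integral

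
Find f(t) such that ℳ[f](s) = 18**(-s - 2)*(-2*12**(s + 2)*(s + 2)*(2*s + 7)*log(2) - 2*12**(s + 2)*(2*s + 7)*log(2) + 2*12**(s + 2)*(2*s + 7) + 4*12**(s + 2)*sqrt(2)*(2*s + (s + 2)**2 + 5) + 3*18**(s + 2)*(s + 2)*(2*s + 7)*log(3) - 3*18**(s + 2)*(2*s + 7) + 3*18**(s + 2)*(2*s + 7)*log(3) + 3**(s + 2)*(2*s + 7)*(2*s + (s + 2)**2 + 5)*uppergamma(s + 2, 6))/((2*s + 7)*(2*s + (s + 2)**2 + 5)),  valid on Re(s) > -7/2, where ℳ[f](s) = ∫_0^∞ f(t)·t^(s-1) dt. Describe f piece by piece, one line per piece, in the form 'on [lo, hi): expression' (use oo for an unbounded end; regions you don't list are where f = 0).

back out the shared t-power: 3*sqrt(3)*t**(3/2) on [0, 2/3); 3*t*log(3*t) on [2/3, 1); exp(-6*t) on [1, ∞)
strip the common scale on t: t**(3/2) on [0, 2); t*log(t) on [2, 3); exp(-2*t) on [3, ∞)
breakpoints 2/3, 1: one integral from each of the 3 segments
on [0, 2/3) integrate f = 3*sqrt(3)*t**(7/2) against the kernel
between 2/3 and 1 the integrand is 3*t**3*log(3*t)·t^(s-1)
[1, ∞) adds the kernel integral of t**2*exp(-6*t)

on [0, 2/3): 3*sqrt(3)*t**(7/2)
on [2/3, 1): 3*t**3*log(3*t)
on [1, oo): t**2*exp(-6*t)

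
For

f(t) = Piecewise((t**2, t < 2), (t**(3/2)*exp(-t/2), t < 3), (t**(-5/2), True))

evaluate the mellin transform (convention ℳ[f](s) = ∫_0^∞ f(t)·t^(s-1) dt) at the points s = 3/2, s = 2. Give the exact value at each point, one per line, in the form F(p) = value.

F(3/2) = -58*exp(-3/2) + 1/3 + 16*sqrt(2)/7 + 40*exp(-1)
F(2) = -78*sqrt(3)*exp(-3/2) - 15*sqrt(2)*sqrt(pi)*erfc(sqrt(6)/2) + 2*sqrt(3)/3 + 4 + 15*sqrt(2)*sqrt(pi)*erfc(1) + 58*sqrt(2)*exp(-1)

remove the shared t-power first: t on [0, 2); sqrt(t)*exp(-t/2) on [2, 3); t**(-7/2) on [3, ∞)
strip the shared t-power: sqrt(t) on [0, 2); exp(-t/2) on [2, 3); t**(-4) on [3, ∞)
integrate the 3 segments split at 2, 3, then add the results
on [0, 2): add ∫ t**2·t^(s-1) dt
on [2, 3) integrate f = t**(3/2)*exp(-t/2) against the kernel
∫ t**(-5/2)·t^(s-1) over [3, ∞)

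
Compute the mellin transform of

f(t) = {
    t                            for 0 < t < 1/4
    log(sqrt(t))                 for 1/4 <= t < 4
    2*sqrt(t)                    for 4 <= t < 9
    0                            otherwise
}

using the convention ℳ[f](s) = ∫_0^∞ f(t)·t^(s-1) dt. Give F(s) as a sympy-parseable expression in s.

remove the power substitution first: t**2 on [0, 1/2); log(t) on [1/2, 2); 2*t on [2, 3)
decompose at 1/4, 4; ℳ[f](s) sums the 3 pieces' integrals
∫ over [0, 1/4) of t·t^(s-1) joins the sum
[1/4, 4) adds the kernel integral of log(sqrt(t))
[4, 9) adds the kernel integral of 2*sqrt(t)

(-32*2**(4*s)*s**2*(s + 1) + 4*2**(4*s)*s*(s + 1)*(2*s + 1)*log(2) - 2*2**(4*s)*(s + 1)*(2*s + 1) + 48*6**(2*s)*s**2*(s + 1) + s**2*(2*s + 1) + 4*s*(s + 1)*(2*s + 1)*log(2) + 2*(s + 1)*(2*s + 1))/(4*2**(2*s)*s**2*(s + 1)*(2*s + 1))
  Re(s) > -1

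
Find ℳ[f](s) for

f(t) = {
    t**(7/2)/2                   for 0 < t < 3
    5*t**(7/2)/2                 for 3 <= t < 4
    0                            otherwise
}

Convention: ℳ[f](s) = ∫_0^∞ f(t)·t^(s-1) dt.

linearity at 3 turns ℳ[f](s) into 2 summed integrals
the [0, 3) slice contributes ∫ t**(7/2)/2·t^(s-1) dt
the [3, 4) slice contributes ∫ 5*t**(7/2)/2·t^(s-1) dt

4*(160*2**(2*s) - 27*3**(s + 1/2))/(2*s + 7)
  Re(s) > -7/2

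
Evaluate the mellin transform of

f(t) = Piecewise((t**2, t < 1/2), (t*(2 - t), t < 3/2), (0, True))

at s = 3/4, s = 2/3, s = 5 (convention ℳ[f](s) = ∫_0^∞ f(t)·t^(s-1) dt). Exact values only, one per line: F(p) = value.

back out the shared t-power: t on [0, 1/2); 2 - t on [1/2, 3/2)
linearity at 1/2 turns ℳ[f](s) into 2 summed integrals
∫ t**2·t^(s-1) over [0, 1/2)
for t in [1/2, 3/2): the term is ∫ t*(2 - t)·t^(s-1)

F(3/4) = 3*2**(1/4)*(-10 + 23*3**(3/4))/154
F(2/3) = 3*2**(1/3)*(-22 + 51*3**(2/3))/320
F(5) = 3637/2688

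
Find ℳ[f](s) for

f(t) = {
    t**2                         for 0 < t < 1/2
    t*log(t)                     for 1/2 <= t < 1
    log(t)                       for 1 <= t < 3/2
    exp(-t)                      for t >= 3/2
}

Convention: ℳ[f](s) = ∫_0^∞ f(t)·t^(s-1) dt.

linearity at 1/2, 1, 3/2 turns ℳ[f](s) into 4 summed integrals
∫ t**2·t^(s-1) over [0, 1/2)
on [1/2, 1): add ∫ t*log(t)·t^(s-1) dt
[1, 3/2) adds the kernel integral of log(t)
on [3/2, ∞): add ∫ exp(-t)·t^(s-1) dt

(4*2**s*s**2*(s + 2)*(s**2 + 2*s + 1)*uppergamma(s, 3/2) - 4*2**s*s**2*(s + 2) + 4*2**s*(s + 2)*(s**2 + 2*s + 1) + 3**s*s*(s + 2)*(-4*log(2) + 4*log(3))*(s**2 + 2*s + 1) - 4*3**s*(s + 2)*(s**2 + 2*s + 1) + s**3*(s + 2)*log(4) + s**2*(s + 2)*log(4) + 2*s**2*(s + 2) + s**2*(s**2 + 2*s + 1))/(4*2**s*s**2*(s + 2)*(s**2 + 2*s + 1))
  Re(s) > -2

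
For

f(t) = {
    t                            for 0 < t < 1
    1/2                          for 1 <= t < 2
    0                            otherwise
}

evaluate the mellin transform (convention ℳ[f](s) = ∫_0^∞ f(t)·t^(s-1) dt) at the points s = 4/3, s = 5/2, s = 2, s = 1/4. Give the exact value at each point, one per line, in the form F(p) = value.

integrate the 2 segments split at 1, then add the results
∫ t·t^(s-1) over [0, 1)
between 1 and 2 the integrand is 1/2·t^(s-1)

F(4/3) = 3/56 + 3*2**(1/3)/4
F(5/2) = 3/35 + 4*sqrt(2)/5
F(2) = 13/12
F(1/4) = -6/5 + 2*2**(1/4)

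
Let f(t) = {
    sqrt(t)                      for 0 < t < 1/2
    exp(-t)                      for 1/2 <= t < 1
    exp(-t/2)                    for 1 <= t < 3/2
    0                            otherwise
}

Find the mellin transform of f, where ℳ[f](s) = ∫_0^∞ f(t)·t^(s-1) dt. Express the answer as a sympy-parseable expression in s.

(2**s*(2*s + 1)*uppergamma(s, 1/2) - 2**s*(2*s + 1)*uppergamma(s, 1) + 4**s*(2*s + 1)*uppergamma(s, 1/2) - 4**s*(2*s + 1)*uppergamma(s, 3/4) + sqrt(2))/(2**s*(2*s + 1))
  Re(s) > -1/2

linearity at 1/2, 1 turns ℳ[f](s) into 3 summed integrals
∫ over [0, 1/2) of sqrt(t)·t^(s-1) joins the sum
∫ exp(-t)·t^(s-1) over [1/2, 1)
piece [1, 3/2): integrate exp(-t/2) against the kernel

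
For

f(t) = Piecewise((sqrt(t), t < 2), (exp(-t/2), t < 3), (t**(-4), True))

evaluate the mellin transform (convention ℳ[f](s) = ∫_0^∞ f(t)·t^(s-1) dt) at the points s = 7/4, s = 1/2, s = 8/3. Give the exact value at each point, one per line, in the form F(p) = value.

F(7/4) = -2*2**(3/4)*uppergamma(7/4, 3/2) + 4*3**(3/4)/243 + 2*2**(3/4)*uppergamma(7/4, 1) + 16*2**(1/4)/9
F(1/2) = -sqrt(2)*sqrt(pi)*erfc(sqrt(6)/2) + 2*sqrt(3)/567 + sqrt(2)*sqrt(pi)*erfc(1) + 2
F(8/3) = -4*2**(2/3)*uppergamma(8/3, 3/2) + 3**(2/3)/12 + 48*2**(1/6)/19 + 4*2**(2/3)*uppergamma(8/3, 1)

along the cuts 2, 3, ℳ[f](s) splits into 3 integrals
over [0, 2), the kernel integral of sqrt(t) enters the sum
piece [2, 3): integrate exp(-t/2) against the kernel
between 3 and ∞ the integrand is t**(-4)·t^(s-1)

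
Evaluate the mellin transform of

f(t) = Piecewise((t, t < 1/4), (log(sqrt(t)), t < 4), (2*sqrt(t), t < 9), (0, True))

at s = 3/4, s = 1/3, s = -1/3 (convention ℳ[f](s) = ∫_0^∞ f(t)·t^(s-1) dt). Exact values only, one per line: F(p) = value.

F(3/4) = sqrt(2)*(-9979 + 3780*log(2) + 9072*sqrt(6))/1260
F(1/3) = 3*2**(1/3)*(-496*2**(1/3) + 125 + log(2**(80 + 160*2**(1/3))) + 192*6**(2/3))/160
F(-1/3) = 3*2**(2/3)*(-19*2**(2/3) - log(2**(2*2**(2/3) + 8)) + 13 + 16*6**(1/3))/8

peel off the power substitution: t**2 on [0, 1/2); log(t) on [1/2, 2); 2*t on [2, 3)
decompose at 1/4, 4; ℳ[f](s) sums the 3 pieces' integrals
on [0, 1/4) integrate f = t against the kernel
over [1/4, 4), the kernel integral of log(sqrt(t)) enters the sum
on [4, 9) integrate f = 2*sqrt(t) against the kernel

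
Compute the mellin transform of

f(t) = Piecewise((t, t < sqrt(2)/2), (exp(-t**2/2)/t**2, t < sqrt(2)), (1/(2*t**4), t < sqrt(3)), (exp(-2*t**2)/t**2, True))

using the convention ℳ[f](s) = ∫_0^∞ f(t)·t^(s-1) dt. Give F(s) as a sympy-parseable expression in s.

reversing the power substitution: sqrt(t) on [0, 1/2); exp(-t/2)/t on [1/2, 2); 1/(2*t**2) on [2, 3); …
reversing the shared t-power: t**(3/2) on [0, 1/2); exp(-t/2) on [1/2, 2); 1/(2*t) on [2, 3); …
slice at sqrt(2)/2, sqrt(2), sqrt(3), transform all 4 pieces, and sum them
for t in [0, sqrt(2)/2): the term is ∫ t·t^(s-1)
segment sqrt(2)/2 to sqrt(2) holds exp(-t**2/2)/t**2; add its integral
segment sqrt(2) to sqrt(3) holds 1/(2*t**4); add its integral
over [sqrt(3), ∞), the kernel integral of exp(-2*t**2)/t**2 enters the sum

(sqrt(3)/6)**s*(-18*2**s*6**(s/2)*(s - 4)*(s + 1)*uppergamma(s/2 - 1, 1) - 9*2**s*6**(s/2)*(s + 1) + 18*24**(s/2)*(s - 4)*(s + 1)*uppergamma(s/2 - 1, 1/4) + 72*6**(s/2)*(s - 4)*(s + 1)*uppergamma(s/2 - 1, 6) + 36*sqrt(2)*6**(s/2)*(s - 4) + 4*6**s*(s + 1))/(72*(s - 4)*(s + 1))
  Re(s) > -1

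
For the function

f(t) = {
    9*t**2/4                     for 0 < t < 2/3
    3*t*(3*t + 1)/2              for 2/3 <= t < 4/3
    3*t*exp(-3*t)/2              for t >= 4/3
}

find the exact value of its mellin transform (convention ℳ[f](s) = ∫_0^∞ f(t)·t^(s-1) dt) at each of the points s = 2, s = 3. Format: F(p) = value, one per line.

F(2) = 13*exp(-4)/9 + 121/27
F(3) = 71*exp(-4)/27 + 218/45

strip the common scale on t: t**2/4 on [0, 2); t*(t + 1)/2 on [2, 4); t*exp(-t)/2 on [4, ∞)
remove the common scale on t first: t**2 on [0, 1); t*(2*t + 1) on [1, 2); t*exp(-2*t) on [2, ∞)
remove the shared t-power first: t on [0, 1); 2*t + 1 on [1, 2); exp(-2*t) on [2, ∞)
f breaks at 2/3, 4/3 into 3 integrals to sum
over [0, 2/3), the kernel integral of 9*t**2/4 enters the sum
the [2/3, 4/3) slice contributes ∫ 3*t*(3*t + 1)/2·t^(s-1) dt
the [4/3, ∞) slice contributes ∫ 3*t*exp(-3*t)/2·t^(s-1) dt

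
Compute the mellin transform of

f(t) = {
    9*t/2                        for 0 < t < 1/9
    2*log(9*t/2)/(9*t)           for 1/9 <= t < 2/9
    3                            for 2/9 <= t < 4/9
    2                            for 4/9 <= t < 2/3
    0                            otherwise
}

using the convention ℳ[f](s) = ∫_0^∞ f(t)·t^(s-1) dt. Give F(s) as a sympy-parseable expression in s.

strip the common scale on t: 9*t on [0, 1/18); log(9*t)/(9*t) on [1/18, 1/9); 3 on [1/9, 2/9); …
invert the common scale on t to get 3*t on [0, 1/6); log(3*t)/(3*t) on [1/6, 1/3); 3 on [1/3, 2/3); …
remove the common scale on t first: t on [0, 1/2); log(t)/t on [1/2, 1); 3 on [1, 2); …
cuts at 1/9, 2/9, 4/9: linearity sums the 4 kernel integrals
over [0, 1/9), the kernel integral of 9*t/2 enters the sum
on [1/9, 2/9) integrate f = 2*log(9*t/2)/(9*t) against the kernel
piece [2/9, 4/9): integrate 3 against the kernel
piece [4/9, 2/3): integrate 2 against the kernel

2**s*(2*2**(2*s)*(s + 1)*(s**2 - 2*s + 1) - 2*2**s*s*(s + 1) - 6*2**s*(s + 1)*(s**2 - 2*s + 1) + 4*6**s*(s + 1)*(s**2 - 2*s + 1) + 4*s**2*(s + 1)*log(2) - 4*s*(s + 1)*log(2) + 4*s*(s + 1) + s*(s**2 - 2*s + 1))/(2*18**s*s*(s + 1)*(s**2 - 2*s + 1))
  Re(s) > -1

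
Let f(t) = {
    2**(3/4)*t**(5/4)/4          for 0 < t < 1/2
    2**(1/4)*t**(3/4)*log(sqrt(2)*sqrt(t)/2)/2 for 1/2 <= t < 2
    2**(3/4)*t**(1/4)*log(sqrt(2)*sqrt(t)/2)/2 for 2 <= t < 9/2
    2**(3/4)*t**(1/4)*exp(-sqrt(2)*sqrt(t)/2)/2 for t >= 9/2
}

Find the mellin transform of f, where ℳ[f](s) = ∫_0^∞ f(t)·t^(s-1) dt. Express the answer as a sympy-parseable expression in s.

reversing the common scale on t: t**(5/4) on [0, 1/4); t**(3/4)*log(sqrt(t)) on [1/4, 1); t**(1/4)*log(sqrt(t)) on [1, 9/4); …
the power substitution comes off first: t**(5/2) on [0, 1/2); t**(3/2)*log(t) on [1/2, 1); sqrt(t)*log(t) on [1, 3/2); …
peel off the shared t-power: t**2 on [0, 1/2); t*log(t) on [1/2, 1); log(t) on [1, 3/2); …
treat the 4 regions marked off by 1/2, 2, 9/2 separately and sum
segment 0 to 1/2 holds 2**(3/4)*t**(5/4)/4; add its integral
piece [1/2, 2): integrate 2**(1/4)*t**(3/4)*log(sqrt(2)*sqrt(t)/2)/2 against the kernel
∫ over [2, 9/2) of 2**(3/4)*t**(1/4)*log(sqrt(2)*sqrt(t)/2)/2·t^(s-1) joins the sum
over [9/2, ∞), the kernel integral of 2**(3/4)*t**(1/4)*exp(-sqrt(2)*sqrt(t)/2)/2 enters the sum

2**(-s - 1/2)*(2**(2*s + 3/2)*(4*s + 1)**2*(4*s + 5)*(16*s + (4*s + 1)**2 + 8)*uppergamma(2*s + 1/2, 3/2) + 2**(2*s + 7/2)*(-4*s - 5)*(4*s + 1)**2 + 2**(2*s + 7/2)*(4*s + 5)*(16*s + (4*s + 1)**2 + 8) + 3**(2*s + 1/2)*(4*s + 1)*(4*s + 5)*(-4*log(2) + 4*log(3))*(16*s + (4*s + 1)**2 + 8) - 8*3**(2*s + 1/2)*(4*s + 5)*(16*s + (4*s + 1)**2 + 8) + (4*s + 1)**3*(4*s + 5)*log(4) + 4*(4*s + 1)**2*(4*s + 5)*log(2) + (4*s + 1)**2*(16*s + 20) + (4*s + 1)**2*(16*s + (4*s + 1)**2 + 8))/((4*s + 1)**2*(4*s + 5)*(16*s + (4*s + 1)**2 + 8))
  Re(s) > -5/4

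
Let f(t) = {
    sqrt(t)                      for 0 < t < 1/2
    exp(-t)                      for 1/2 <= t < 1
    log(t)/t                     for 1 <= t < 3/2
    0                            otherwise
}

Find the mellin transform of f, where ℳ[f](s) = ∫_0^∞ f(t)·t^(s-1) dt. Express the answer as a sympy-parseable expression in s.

(3*2**s*(2*s + 1)*(s**2 - 2*s + 1)*uppergamma(s, 1/2) - 3*2**s*(2*s + 1)*(s**2 - 2*s + 1)*uppergamma(s, 1) + 3*2**s*(2*s + 1) + 3**s*s*(2*s + 1)*(-2*log(2) + 2*log(3)) - 2*3**s*(2*s + 1) + 3**s*(2*s + 1)*(-2*log(3) + 2*log(2)) + 3*sqrt(2)*(s**2 - 2*s + 1))/(3*2**s*(2*s + 1)*(s**2 - 2*s + 1))
  Re(s) > -1/2

along the cuts 1/2, 1, ℳ[f](s) splits into 3 integrals
over [0, 1/2), the kernel integral of sqrt(t) enters the sum
on [1/2, 1) integrate f = exp(-t) against the kernel
segment [1, 3/2) carries log(t)/t; integrate it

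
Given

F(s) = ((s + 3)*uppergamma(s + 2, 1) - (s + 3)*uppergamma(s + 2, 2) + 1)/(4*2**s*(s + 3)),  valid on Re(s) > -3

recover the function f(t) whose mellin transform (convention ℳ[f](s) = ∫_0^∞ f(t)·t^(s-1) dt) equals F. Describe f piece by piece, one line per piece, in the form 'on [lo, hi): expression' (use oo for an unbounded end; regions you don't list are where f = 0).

on [0, 1/2): 2*t**3
on [1/2, 1): t**2*exp(-2*t)

invert the shared t-power to get 2*t on [0, 1/2); exp(-2*t) on [1/2, 1)
undo the common scale on t: t on [0, 1); exp(-t) on [1, 2)
integrate the 2 segments split at 1/2, then add the results
∫ over [0, 1/2) of 2*t**3·t^(s-1) joins the sum
on [1/2, 1) integrate f = t**2*exp(-2*t) against the kernel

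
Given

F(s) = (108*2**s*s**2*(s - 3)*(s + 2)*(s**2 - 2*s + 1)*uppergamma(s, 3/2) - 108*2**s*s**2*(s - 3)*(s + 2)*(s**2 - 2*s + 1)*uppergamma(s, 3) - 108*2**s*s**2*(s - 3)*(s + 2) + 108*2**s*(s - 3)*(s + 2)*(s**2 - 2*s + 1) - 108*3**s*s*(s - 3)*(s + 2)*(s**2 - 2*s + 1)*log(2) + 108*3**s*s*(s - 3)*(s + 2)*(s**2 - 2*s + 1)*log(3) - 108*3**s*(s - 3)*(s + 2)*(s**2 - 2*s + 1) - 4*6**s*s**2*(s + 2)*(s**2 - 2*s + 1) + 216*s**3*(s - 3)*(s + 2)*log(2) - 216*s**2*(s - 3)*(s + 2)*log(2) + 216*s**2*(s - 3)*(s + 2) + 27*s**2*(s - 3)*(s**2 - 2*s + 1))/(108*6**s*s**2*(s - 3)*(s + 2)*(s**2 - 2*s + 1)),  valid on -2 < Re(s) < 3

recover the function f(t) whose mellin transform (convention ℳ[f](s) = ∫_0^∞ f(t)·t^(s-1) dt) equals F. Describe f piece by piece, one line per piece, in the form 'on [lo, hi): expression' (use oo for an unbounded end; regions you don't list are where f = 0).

on [0, 1/6): 9*t**2
on [1/6, 1/3): log(3*t)/(3*t)
on [1/3, 1/2): log(3*t)
on [1/2, 1): exp(-3*t)
on [1, oo): 1/(27*t**3)

invert the common scale on t to get t**2 on [0, 1/2); log(t)/t on [1/2, 1); log(t) on [1, 3/2); …
linearity at 1/6, 1/3, 1/2, 1 turns ℳ[f](s) into 5 summed integrals
the [0, 1/6) slice contributes ∫ 9*t**2·t^(s-1) dt
segment 1/6 to 1/3 holds log(3*t)/(3*t); add its integral
segment [1/3, 1/2) carries log(3*t); integrate it
[1/2, 1) adds the kernel integral of exp(-3*t)
segment [1, ∞) carries 1/(27*t**3); integrate it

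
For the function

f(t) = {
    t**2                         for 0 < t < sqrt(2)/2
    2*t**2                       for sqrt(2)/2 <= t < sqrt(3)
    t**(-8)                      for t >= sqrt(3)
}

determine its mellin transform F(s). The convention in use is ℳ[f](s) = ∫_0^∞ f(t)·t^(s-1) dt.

(sqrt(2)/2)**s*(972*6**(s/2)*(s - 8) - 2*6**(s/2)*(s + 2) - 81*s + 648)/(162*(s - 8)*(s + 2))
  -2 < Re(s) < 8

invert the power substitution to get t on [0, 1/2); 2*t on [1/2, 3); t**(-4) on [3, ∞)
along the cuts sqrt(2)/2, sqrt(3), ℳ[f](s) splits into 3 integrals
∫ t**2·t^(s-1) over [0, sqrt(2)/2)
over [sqrt(2)/2, sqrt(3)), the kernel integral of 2*t**2 enters the sum
the [sqrt(3), ∞) slice contributes ∫ t**(-8)·t^(s-1) dt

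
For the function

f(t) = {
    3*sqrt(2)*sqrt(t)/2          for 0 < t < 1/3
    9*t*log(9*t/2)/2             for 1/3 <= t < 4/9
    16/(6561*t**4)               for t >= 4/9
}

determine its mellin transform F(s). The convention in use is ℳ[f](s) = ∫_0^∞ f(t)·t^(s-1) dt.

(32*2**(2*s)*s*(s - 4)*(2*s + 1)*log(2) - 32*2**(2*s)*(s - 4)*(2*s + 1) + 32*2**(2*s)*(s - 4)*(2*s + 1)*log(2) + 3**s*s*(s - 4)*(2*s + 1)*(-24*log(3) + 24*log(2)) + 3**s*(s - 4)*(2*s + 1)*(-24*log(3) + 24*log(2)) + 24*3**s*(s - 4)*(2*s + 1) + 16*3**s*sqrt(6)*(s - 4)*(s**2 + 2*s + 1) - 4**s*(2*s + 1)*(s**2 + 2*s + 1))/(16*9**s*(s - 4)*(2*s + 1)*(s**2 + 2*s + 1))
  -1/2 < Re(s) < 4

undo the common scale on t: sqrt(6)*sqrt(t)/2 on [0, 1); 3*t*log(3*t/2)/2 on [1, 4/3); 16/(81*t**4) on [4/3, ∞)
reversing the common scale on t: sqrt(t) on [0, 3/2); t*log(t) on [3/2, 2); t**(-4) on [2, ∞)
along the cuts 1/3, 4/9, ℳ[f](s) splits into 3 integrals
segment 0 to 1/3 holds 3*sqrt(2)*sqrt(t)/2; add its integral
segment 1/3 to 4/9 holds 9*t*log(9*t/2)/2; add its integral
for t in [4/9, ∞): the term is ∫ 16/(6561*t**4)·t^(s-1)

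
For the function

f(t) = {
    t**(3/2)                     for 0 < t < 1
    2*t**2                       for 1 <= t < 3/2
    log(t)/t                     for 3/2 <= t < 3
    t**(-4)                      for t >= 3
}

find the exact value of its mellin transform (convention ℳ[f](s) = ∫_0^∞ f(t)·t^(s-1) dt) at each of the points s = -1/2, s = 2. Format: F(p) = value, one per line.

integrate the 4 segments split at 1, 3/2, 3, then add the results
∫ t**(3/2)·t^(s-1) over [0, 1)
for t in [1, 3/2): the term is ∫ 2*t**2·t^(s-1)
∫ over [3/2, 3) of log(t)/t·t^(s-1) joins the sum
segment [3, ∞) carries t**(-4); integrate it

F(-1/2) = -1/3 - 4*sqrt(6)*log(2)/27 - 2*sqrt(3)*log(3)/27 - 106*sqrt(3)/2187 + 4*sqrt(6)*log(3)/27 + 89*sqrt(6)/81
F(2) = 1759/2016 + 3*log(2)/2 + 3*log(3)/2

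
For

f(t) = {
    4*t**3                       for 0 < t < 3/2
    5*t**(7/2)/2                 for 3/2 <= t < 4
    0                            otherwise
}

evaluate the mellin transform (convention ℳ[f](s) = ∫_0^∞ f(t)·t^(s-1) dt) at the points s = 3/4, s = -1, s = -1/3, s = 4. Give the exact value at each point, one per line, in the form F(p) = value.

the 2 pieces separated at 3/2 each add one integral
segment 0 to 3/2 holds 4*t**3; add its integral
the [3/2, 4) slice contributes ∫ 5*t**(7/2)/2·t^(s-1) dt

F(3/4) = -405*2**(3/4)*3**(1/4)/272 + 9*2**(1/4)*3**(3/4)/5 + 2560*sqrt(2)/17
F(-1) = 73/2 - 9*sqrt(6)/8
F(-1/3) = -405*2**(5/6)*3**(1/6)/304 + 27*2**(1/3)*3**(2/3)/16 + 960*2**(1/3)/19
F(4) = 7346593/672 - 729*sqrt(6)/256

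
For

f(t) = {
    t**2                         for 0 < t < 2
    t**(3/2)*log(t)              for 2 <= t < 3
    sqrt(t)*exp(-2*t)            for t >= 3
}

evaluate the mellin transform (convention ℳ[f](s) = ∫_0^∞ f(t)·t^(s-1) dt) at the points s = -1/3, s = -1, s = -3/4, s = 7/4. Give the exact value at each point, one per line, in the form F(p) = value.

strip the shared t-power: t**(3/2) on [0, 2); t*log(t) on [2, 3); exp(-2*t) on [3, ∞)
along the cuts 2, 3, ℳ[f](s) splits into 3 integrals
between 0 and 2 the integrand is t**2·t^(s-1)
segment 2 to 3 holds t**(3/2)*log(t); add its integral
∫ sqrt(t)*exp(-2*t)·t^(s-1) over [3, ∞)

F(-1/3) = -108*3**(1/6)/49 - 12*2**(1/6)*log(2)/7 + 2**(5/6)*uppergamma(1/6, 6)/2 + 72*2**(1/6)/49 + 6*2**(2/3)/5 + 18*3**(1/6)*log(3)/7
F(-1) = -4*sqrt(3) - 2*sqrt(2)*sqrt(pi)*erfc(sqrt(6)) + 2*sqrt(3)*exp(-6)/3 + sqrt(6)*log(3**(3*sqrt(2))/2**(2*sqrt(3)))/3 + 2 + 4*sqrt(2)
F(-3/4) = -16*3**(3/4)/9 + 2**(1/4)*uppergamma(-1/4, 6) + log(3**(4*3**(3/4)/3)/2**(4*2**(3/4)/3)) + 8*2**(1/4)/5 + 16*2**(3/4)/9
F(7/4) = -432*3**(1/4)/169 - 32*2**(1/4)*log(2)/13 + 2**(3/4)*uppergamma(9/4, 6)/8 + 128*2**(1/4)/169 + 32*2**(3/4)/15 + 108*3**(1/4)*log(3)/13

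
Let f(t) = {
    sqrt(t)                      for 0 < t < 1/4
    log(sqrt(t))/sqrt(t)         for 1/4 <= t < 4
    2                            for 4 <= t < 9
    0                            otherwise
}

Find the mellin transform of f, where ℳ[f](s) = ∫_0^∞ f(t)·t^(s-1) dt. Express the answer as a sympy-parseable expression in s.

(16**s*s*(2*s - 1)*(2*s + 1)*log(2) - 16**s*s*(2*s + 1) + 2**(4*s + 1)*(-2*s - 1)*(2*s - 1)**2 + 36**s*(2*s - 1)**2*(4*s + 2) + s*(2*s - 1)**2 + 4*s*(2*s - 1)*(2*s + 1)*log(2) + 4*s*(2*s + 1))/(4**s*s*(2*s - 1)**2*(2*s + 1))
  Re(s) > -1/2

invert the power substitution to get t on [0, 1/2); log(t)/t on [1/2, 2); 2 on [2, 3)
peel off the shared t-power: t**2 on [0, 1/2); log(t) on [1/2, 2); 2*t on [2, 3)
f breaks at 1/4, 4 into 3 integrals to sum
for t in [0, 1/4): the term is ∫ sqrt(t)·t^(s-1)
on [1/4, 4) integrate f = log(sqrt(t))/sqrt(t) against the kernel
∫ over [4, 9) of 2·t^(s-1) joins the sum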